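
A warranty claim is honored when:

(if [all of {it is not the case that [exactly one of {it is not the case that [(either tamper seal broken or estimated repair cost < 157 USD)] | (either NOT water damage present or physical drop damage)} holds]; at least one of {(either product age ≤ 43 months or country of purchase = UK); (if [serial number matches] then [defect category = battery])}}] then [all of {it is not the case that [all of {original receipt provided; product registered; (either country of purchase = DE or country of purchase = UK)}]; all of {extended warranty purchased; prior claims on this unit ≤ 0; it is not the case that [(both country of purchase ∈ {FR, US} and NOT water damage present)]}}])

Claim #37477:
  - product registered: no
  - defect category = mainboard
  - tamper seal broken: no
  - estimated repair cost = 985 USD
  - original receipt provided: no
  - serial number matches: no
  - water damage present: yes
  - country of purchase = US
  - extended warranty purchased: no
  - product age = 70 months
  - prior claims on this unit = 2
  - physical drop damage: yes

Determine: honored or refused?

Refused

Atomic conditions:
  tamper seal broken: no → false
  estimated repair cost < 157 USD: 985 < 157 is false
  NOT water damage present: yes → false
  physical drop damage: yes → true
  product age ≤ 43 months: 70 ≤ 43 is false
  country of purchase = UK: US == UK is false
  serial number matches: no → false
  defect category = battery: mainboard == battery is false
  original receipt provided: no → false
  product registered: no → false
  country of purchase = DE: US == DE is false
  extended warranty purchased: no → false
  prior claims on this unit ≤ 0: 2 ≤ 0 is false
  country of purchase ∈ {FR, US}: US is in the set → true
Combine:
[1.1.1.1.1] false OR false = false
[1.1.1.1] NOT false = true
[1.1.1.2] false OR true = true
[1.1.1] exactly-one(true, true) = false
[1.1] NOT false = true
[1.2.1] false OR false = false
[1.2.2] false → false (antecedent false ⇒ implication holds) = true
[1.2] false OR true = true
[1] true AND true = true
[2.1.1.3] false OR false = false
[2.1.1] false AND false AND false = false
[2.1] NOT false = true
[2.2.3.1] true AND false = false
[2.2.3] NOT false = true
[2.2] false AND false AND true = false
[2] true AND false = false
[root] true → false = false
Overall: false → refused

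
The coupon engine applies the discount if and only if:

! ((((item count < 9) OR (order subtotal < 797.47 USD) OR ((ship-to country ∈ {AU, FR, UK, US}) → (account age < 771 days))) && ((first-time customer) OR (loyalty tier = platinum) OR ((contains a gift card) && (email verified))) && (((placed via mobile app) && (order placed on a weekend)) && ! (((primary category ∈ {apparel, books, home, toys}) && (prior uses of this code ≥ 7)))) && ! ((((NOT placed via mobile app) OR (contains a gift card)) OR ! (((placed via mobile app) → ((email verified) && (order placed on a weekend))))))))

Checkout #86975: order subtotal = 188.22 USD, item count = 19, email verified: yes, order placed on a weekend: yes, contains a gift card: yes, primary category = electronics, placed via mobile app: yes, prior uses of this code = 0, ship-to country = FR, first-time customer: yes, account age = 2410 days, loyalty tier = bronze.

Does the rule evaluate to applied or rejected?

Applied

Atomic conditions:
  item count < 9: 19 < 9 is false
  order subtotal < 797.47 USD: 188.22 < 797.47 is true
  ship-to country ∈ {AU, FR, UK, US}: FR is in the set → true
  account age < 771 days: 2410 < 771 is false
  first-time customer: yes → true
  loyalty tier = platinum: bronze == platinum is false
  contains a gift card: yes → true
  email verified: yes → true
  placed via mobile app: yes → true
  order placed on a weekend: yes → true
  primary category ∈ {apparel, books, home, toys}: electronics is not in the set → false
  prior uses of this code ≥ 7: 0 ≥ 7 is false
  NOT placed via mobile app: yes → false
Combine:
[1.1.3] true → false = false
[1.1] false OR true OR false = true
[1.2.3] true AND true = true
[1.2] true OR false OR true = true
[1.3.1] true AND true = true
[1.3.2.1] false AND false = false
[1.3.2] NOT false = true
[1.3] true AND true = true
[1.4.1.1] false OR true = true
[1.4.1.2.1.2] true AND true = true
[1.4.1.2.1] true → true = true
[1.4.1.2] NOT true = false
[1.4.1] true OR false = true
[1.4] NOT true = false
[1] true AND true AND true AND false = false
[root] NOT false = true
Overall: true → applied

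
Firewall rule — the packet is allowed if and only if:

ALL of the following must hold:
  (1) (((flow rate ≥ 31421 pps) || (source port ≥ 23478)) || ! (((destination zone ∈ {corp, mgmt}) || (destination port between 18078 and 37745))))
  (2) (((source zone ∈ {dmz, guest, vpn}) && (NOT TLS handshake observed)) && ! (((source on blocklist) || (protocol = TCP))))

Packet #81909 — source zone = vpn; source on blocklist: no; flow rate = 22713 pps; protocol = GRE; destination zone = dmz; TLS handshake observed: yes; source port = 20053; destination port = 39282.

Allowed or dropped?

Atomic conditions:
  flow rate ≥ 31421 pps: 22713 ≥ 31421 is false
  source port ≥ 23478: 20053 ≥ 23478 is false
  destination zone ∈ {corp, mgmt}: dmz is not in the set → false
  destination port between 18078 and 37745: 39282 in [18078, 37745] is false
  source zone ∈ {dmz, guest, vpn}: vpn is in the set → true
  NOT TLS handshake observed: yes → false
  source on blocklist: no → false
  protocol = TCP: GRE == TCP is false
Combine:
[1.1] false OR false = false
[1.2.1] false OR false = false
[1.2] NOT false = true
[1] false OR true = true
[2.1] true AND false = false
[2.2.1] false OR false = false
[2.2] NOT false = true
[2] false AND true = false
[root] true AND false = false
Overall: false → dropped

Dropped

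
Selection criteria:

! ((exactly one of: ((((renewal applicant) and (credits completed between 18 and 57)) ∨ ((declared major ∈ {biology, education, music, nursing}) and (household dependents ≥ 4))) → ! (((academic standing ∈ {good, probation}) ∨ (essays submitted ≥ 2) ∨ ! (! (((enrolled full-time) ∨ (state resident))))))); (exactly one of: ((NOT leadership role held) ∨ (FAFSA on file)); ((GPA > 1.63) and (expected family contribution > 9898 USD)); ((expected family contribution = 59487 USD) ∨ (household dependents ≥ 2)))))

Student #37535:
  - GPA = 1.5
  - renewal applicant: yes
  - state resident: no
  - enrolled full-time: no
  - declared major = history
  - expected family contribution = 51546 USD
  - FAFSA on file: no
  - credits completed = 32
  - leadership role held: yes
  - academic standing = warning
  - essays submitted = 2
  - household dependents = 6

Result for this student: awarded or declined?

Atomic conditions:
  renewal applicant: yes → true
  credits completed between 18 and 57: 32 in [18, 57] is true
  declared major ∈ {biology, education, music, nursing}: history is not in the set → false
  household dependents ≥ 4: 6 ≥ 4 is true
  academic standing ∈ {good, probation}: warning is not in the set → false
  essays submitted ≥ 2: 2 ≥ 2 is true
  enrolled full-time: no → false
  state resident: no → false
  NOT leadership role held: yes → false
  FAFSA on file: no → false
  GPA > 1.63: 1.5 > 1.63 is false
  expected family contribution > 9898 USD: 51546 > 9898 is true
  expected family contribution = 59487 USD: 51546 == 59487 is false
  household dependents ≥ 2: 6 ≥ 2 is true
Combine:
[1.1.1.1] true AND true = true
[1.1.1.2] false AND true = false
[1.1.1] true OR false = true
[1.1.2.1.3.1.1] false OR false = false
[1.1.2.1.3.1] NOT false = true
[1.1.2.1.3] NOT true = false
[1.1.2.1] false OR true OR false = true
[1.1.2] NOT true = false
[1.1] true → false = false
[1.2.1] false OR false = false
[1.2.2] false AND true = false
[1.2.3] false OR true = true
[1.2] exactly-one(false, false, true) = true
[1] exactly-one(false, true) = true
[root] NOT true = false
Overall: false → declined

Declined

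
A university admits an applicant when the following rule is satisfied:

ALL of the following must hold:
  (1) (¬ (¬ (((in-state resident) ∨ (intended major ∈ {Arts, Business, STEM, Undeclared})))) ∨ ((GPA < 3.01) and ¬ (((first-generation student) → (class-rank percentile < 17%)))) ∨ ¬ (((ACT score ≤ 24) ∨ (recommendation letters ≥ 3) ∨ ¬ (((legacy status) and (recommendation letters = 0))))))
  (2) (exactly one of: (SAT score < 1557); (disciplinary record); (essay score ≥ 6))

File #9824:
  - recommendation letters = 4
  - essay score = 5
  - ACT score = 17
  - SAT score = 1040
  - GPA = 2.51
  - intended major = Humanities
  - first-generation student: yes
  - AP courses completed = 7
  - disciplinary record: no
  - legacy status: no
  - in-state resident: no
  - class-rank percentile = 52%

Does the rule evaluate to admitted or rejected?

Admitted

Atomic conditions:
  in-state resident: no → false
  intended major ∈ {Arts, Business, STEM, Undeclared}: Humanities is not in the set → false
  GPA < 3.01: 2.51 < 3.01 is true
  first-generation student: yes → true
  class-rank percentile < 17%: 52 < 17 is false
  ACT score ≤ 24: 17 ≤ 24 is true
  recommendation letters ≥ 3: 4 ≥ 3 is true
  legacy status: no → false
  recommendation letters = 0: 4 == 0 is false
  SAT score < 1557: 1040 < 1557 is true
  disciplinary record: no → false
  essay score ≥ 6: 5 ≥ 6 is false
Combine:
[1.1.1.1] false OR false = false
[1.1.1] NOT false = true
[1.1] NOT true = false
[1.2.2.1] true → false = false
[1.2.2] NOT false = true
[1.2] true AND true = true
[1.3.1.3.1] false AND false = false
[1.3.1.3] NOT false = true
[1.3.1] true OR true OR true = true
[1.3] NOT true = false
[1] false OR true OR false = true
[2] exactly-one(true, false, false) = true
[root] true AND true = true
Overall: true → admitted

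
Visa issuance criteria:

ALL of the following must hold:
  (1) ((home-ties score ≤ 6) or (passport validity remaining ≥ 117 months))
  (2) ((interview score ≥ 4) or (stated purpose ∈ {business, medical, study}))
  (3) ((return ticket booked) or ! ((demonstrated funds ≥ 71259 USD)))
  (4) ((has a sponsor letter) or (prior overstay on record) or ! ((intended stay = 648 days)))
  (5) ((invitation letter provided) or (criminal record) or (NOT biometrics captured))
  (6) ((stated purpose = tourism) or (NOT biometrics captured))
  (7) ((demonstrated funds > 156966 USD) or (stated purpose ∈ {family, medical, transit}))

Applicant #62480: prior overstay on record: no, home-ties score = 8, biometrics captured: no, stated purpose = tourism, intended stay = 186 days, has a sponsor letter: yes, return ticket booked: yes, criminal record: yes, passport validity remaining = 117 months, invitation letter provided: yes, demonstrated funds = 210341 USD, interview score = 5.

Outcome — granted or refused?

Atomic conditions:
  home-ties score ≤ 6: 8 ≤ 6 is false
  passport validity remaining ≥ 117 months: 117 ≥ 117 is true
  interview score ≥ 4: 5 ≥ 4 is true
  stated purpose ∈ {business, medical, study}: tourism is not in the set → false
  return ticket booked: yes → true
  demonstrated funds ≥ 71259 USD: 210341 ≥ 71259 is true
  has a sponsor letter: yes → true
  prior overstay on record: no → false
  intended stay = 648 days: 186 == 648 is false
  invitation letter provided: yes → true
  criminal record: yes → true
  NOT biometrics captured: no → true
  stated purpose = tourism: tourism == tourism is true
  demonstrated funds > 156966 USD: 210341 > 156966 is true
  stated purpose ∈ {family, medical, transit}: tourism is not in the set → false
Combine:
[1] false OR true = true
[2] true OR false = true
[3.2] NOT true = false
[3] true OR false = true
[4.3] NOT false = true
[4] true OR false OR true = true
[5] true OR true OR true = true
[6] true OR true = true
[7] true OR false = true
[root] true AND true AND true AND true AND true AND true AND true = true
Overall: true → granted

Granted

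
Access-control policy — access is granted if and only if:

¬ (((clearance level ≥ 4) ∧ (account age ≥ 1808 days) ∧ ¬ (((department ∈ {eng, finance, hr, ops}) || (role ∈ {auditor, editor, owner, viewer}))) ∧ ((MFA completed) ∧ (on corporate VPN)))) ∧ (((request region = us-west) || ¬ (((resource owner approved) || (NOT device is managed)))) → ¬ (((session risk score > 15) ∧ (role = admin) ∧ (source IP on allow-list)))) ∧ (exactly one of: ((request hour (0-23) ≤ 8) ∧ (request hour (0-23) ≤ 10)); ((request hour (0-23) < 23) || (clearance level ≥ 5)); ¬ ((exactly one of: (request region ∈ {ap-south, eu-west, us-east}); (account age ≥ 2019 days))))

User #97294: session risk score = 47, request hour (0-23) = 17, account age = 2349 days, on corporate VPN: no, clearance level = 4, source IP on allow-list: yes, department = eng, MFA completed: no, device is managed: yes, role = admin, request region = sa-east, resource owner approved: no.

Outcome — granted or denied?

Atomic conditions:
  clearance level ≥ 4: 4 ≥ 4 is true
  account age ≥ 1808 days: 2349 ≥ 1808 is true
  department ∈ {eng, finance, hr, ops}: eng is in the set → true
  role ∈ {auditor, editor, owner, viewer}: admin is not in the set → false
  MFA completed: no → false
  on corporate VPN: no → false
  request region = us-west: sa-east == us-west is false
  resource owner approved: no → false
  NOT device is managed: yes → false
  session risk score > 15: 47 > 15 is true
  role = admin: admin == admin is true
  source IP on allow-list: yes → true
  request hour (0-23) ≤ 8: 17 ≤ 8 is false
  request hour (0-23) ≤ 10: 17 ≤ 10 is false
  request hour (0-23) < 23: 17 < 23 is true
  clearance level ≥ 5: 4 ≥ 5 is false
  request region ∈ {ap-south, eu-west, us-east}: sa-east is not in the set → false
  account age ≥ 2019 days: 2349 ≥ 2019 is true
Combine:
[1.1.3.1] true OR false = true
[1.1.3] NOT true = false
[1.1.4] false AND false = false
[1.1] true AND true AND false AND false = false
[1] NOT false = true
[2.1.2.1] false OR false = false
[2.1.2] NOT false = true
[2.1] false OR true = true
[2.2.1] true AND true AND true = true
[2.2] NOT true = false
[2] true → false = false
[3.1] false AND false = false
[3.2] true OR false = true
[3.3.1] exactly-one(false, true) = true
[3.3] NOT true = false
[3] exactly-one(false, true, false) = true
[root] true AND false AND true = false
Overall: false → denied

Denied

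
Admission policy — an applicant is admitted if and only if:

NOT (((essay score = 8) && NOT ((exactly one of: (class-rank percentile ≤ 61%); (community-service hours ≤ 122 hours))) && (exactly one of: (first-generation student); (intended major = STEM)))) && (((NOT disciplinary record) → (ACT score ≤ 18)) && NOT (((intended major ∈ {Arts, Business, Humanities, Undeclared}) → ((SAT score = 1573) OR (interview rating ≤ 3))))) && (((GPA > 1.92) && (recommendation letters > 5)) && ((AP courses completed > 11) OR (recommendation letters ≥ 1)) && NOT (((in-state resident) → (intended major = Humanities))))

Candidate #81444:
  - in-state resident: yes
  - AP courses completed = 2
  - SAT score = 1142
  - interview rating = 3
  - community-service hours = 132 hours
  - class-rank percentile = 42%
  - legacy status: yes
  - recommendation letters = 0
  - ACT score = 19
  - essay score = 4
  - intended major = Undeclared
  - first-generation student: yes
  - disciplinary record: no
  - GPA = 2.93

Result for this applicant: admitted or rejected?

Rejected

Atomic conditions:
  essay score = 8: 4 == 8 is false
  class-rank percentile ≤ 61%: 42 ≤ 61 is true
  community-service hours ≤ 122 hours: 132 ≤ 122 is false
  first-generation student: yes → true
  intended major = STEM: Undeclared == STEM is false
  NOT disciplinary record: no → true
  ACT score ≤ 18: 19 ≤ 18 is false
  intended major ∈ {Arts, Business, Humanities, Undeclared}: Undeclared is in the set → true
  SAT score = 1573: 1142 == 1573 is false
  interview rating ≤ 3: 3 ≤ 3 is true
  GPA > 1.92: 2.93 > 1.92 is true
  recommendation letters > 5: 0 > 5 is false
  AP courses completed > 11: 2 > 11 is false
  recommendation letters ≥ 1: 0 ≥ 1 is false
  in-state resident: yes → true
  intended major = Humanities: Undeclared == Humanities is false
Combine:
[1.1.2.1] exactly-one(true, false) = true
[1.1.2] NOT true = false
[1.1.3] exactly-one(true, false) = true
[1.1] false AND false AND true = false
[1] NOT false = true
[2.1] true → false = false
[2.2.1.2] false OR true = true
[2.2.1] true → true = true
[2.2] NOT true = false
[2] false AND false = false
[3.1] true AND false = false
[3.2] false OR false = false
[3.3.1] true → false = false
[3.3] NOT false = true
[3] false AND false AND true = false
[root] true AND false AND false = false
Overall: false → rejected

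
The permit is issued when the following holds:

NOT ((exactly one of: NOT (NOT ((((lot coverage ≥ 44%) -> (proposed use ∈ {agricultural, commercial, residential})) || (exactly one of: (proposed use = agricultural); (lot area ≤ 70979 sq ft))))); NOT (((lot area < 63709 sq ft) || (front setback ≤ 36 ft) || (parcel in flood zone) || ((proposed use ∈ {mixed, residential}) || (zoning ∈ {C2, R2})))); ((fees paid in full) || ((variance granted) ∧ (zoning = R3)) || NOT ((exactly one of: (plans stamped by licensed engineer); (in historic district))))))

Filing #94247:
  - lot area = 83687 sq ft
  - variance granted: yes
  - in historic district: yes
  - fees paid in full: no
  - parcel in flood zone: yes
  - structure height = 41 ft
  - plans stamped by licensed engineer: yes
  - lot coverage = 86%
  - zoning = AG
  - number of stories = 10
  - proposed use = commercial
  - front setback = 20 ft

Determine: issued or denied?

Issued

Atomic conditions:
  lot coverage ≥ 44%: 86 ≥ 44 is true
  proposed use ∈ {agricultural, commercial, residential}: commercial is in the set → true
  proposed use = agricultural: commercial == agricultural is false
  lot area ≤ 70979 sq ft: 83687 ≤ 70979 is false
  lot area < 63709 sq ft: 83687 < 63709 is false
  front setback ≤ 36 ft: 20 ≤ 36 is true
  parcel in flood zone: yes → true
  proposed use ∈ {mixed, residential}: commercial is not in the set → false
  zoning ∈ {C2, R2}: AG is not in the set → false
  fees paid in full: no → false
  variance granted: yes → true
  zoning = R3: AG == R3 is false
  plans stamped by licensed engineer: yes → true
  in historic district: yes → true
Combine:
[1.1.1.1.1] true → true = true
[1.1.1.1.2] exactly-one(false, false) = false
[1.1.1.1] true OR false = true
[1.1.1] NOT true = false
[1.1] NOT false = true
[1.2.1.4] false OR false = false
[1.2.1] false OR true OR true OR false = true
[1.2] NOT true = false
[1.3.2] true AND false = false
[1.3.3.1] exactly-one(true, true) = false
[1.3.3] NOT false = true
[1.3] false OR false OR true = true
[1] exactly-one(true, false, true) = false
[root] NOT false = true
Overall: true → issued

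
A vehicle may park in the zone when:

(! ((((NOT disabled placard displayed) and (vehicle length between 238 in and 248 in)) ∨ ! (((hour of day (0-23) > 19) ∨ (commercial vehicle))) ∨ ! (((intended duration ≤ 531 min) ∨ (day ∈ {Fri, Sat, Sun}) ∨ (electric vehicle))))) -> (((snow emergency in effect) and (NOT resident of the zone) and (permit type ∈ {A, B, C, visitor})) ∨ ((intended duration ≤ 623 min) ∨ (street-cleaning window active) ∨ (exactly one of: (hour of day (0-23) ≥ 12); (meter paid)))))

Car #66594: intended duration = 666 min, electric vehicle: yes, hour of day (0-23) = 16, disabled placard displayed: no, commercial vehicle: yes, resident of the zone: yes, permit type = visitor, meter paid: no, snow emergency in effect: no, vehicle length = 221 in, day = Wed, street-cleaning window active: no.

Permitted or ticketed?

Atomic conditions:
  NOT disabled placard displayed: no → true
  vehicle length between 238 in and 248 in: 221 in [238, 248] is false
  hour of day (0-23) > 19: 16 > 19 is false
  commercial vehicle: yes → true
  intended duration ≤ 531 min: 666 ≤ 531 is false
  day ∈ {Fri, Sat, Sun}: Wed is not in the set → false
  electric vehicle: yes → true
  snow emergency in effect: no → false
  NOT resident of the zone: yes → false
  permit type ∈ {A, B, C, visitor}: visitor is in the set → true
  intended duration ≤ 623 min: 666 ≤ 623 is false
  street-cleaning window active: no → false
  hour of day (0-23) ≥ 12: 16 ≥ 12 is true
  meter paid: no → false
Combine:
[1.1.1] true AND false = false
[1.1.2.1] false OR true = true
[1.1.2] NOT true = false
[1.1.3.1] false OR false OR true = true
[1.1.3] NOT true = false
[1.1] false OR false OR false = false
[1] NOT false = true
[2.1] false AND false AND true = false
[2.2.3] exactly-one(true, false) = true
[2.2] false OR false OR true = true
[2] false OR true = true
[root] true → true = true
Overall: true → permitted

Permitted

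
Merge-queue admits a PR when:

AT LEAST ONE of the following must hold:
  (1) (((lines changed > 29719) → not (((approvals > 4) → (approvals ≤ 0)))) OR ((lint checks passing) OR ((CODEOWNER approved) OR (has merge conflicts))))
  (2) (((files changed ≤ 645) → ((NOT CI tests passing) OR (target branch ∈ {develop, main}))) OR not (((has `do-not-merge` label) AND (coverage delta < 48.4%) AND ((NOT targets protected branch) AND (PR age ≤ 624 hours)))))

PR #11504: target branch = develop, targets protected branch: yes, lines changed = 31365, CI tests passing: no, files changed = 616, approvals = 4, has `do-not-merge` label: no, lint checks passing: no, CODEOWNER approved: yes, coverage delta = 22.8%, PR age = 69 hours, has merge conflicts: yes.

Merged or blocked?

Merged

Atomic conditions:
  lines changed > 29719: 31365 > 29719 is true
  approvals > 4: 4 > 4 is false
  approvals ≤ 0: 4 ≤ 0 is false
  lint checks passing: no → false
  CODEOWNER approved: yes → true
  has merge conflicts: yes → true
  files changed ≤ 645: 616 ≤ 645 is true
  NOT CI tests passing: no → true
  target branch ∈ {develop, main}: develop is in the set → true
  has `do-not-merge` label: no → false
  coverage delta < 48.4%: 22.8 < 48.4 is true
  NOT targets protected branch: yes → false
  PR age ≤ 624 hours: 69 ≤ 624 is true
Combine:
[1.1.2.1] false → false (antecedent false ⇒ implication holds) = true
[1.1.2] NOT true = false
[1.1] true → false = false
[1.2.2] true OR true = true
[1.2] false OR true = true
[1] false OR true = true
[2.1.2] true OR true = true
[2.1] true → true = true
[2.2.1.3] false AND true = false
[2.2.1] false AND true AND false = false
[2.2] NOT false = true
[2] true OR true = true
[root] true OR true = true
Overall: true → merged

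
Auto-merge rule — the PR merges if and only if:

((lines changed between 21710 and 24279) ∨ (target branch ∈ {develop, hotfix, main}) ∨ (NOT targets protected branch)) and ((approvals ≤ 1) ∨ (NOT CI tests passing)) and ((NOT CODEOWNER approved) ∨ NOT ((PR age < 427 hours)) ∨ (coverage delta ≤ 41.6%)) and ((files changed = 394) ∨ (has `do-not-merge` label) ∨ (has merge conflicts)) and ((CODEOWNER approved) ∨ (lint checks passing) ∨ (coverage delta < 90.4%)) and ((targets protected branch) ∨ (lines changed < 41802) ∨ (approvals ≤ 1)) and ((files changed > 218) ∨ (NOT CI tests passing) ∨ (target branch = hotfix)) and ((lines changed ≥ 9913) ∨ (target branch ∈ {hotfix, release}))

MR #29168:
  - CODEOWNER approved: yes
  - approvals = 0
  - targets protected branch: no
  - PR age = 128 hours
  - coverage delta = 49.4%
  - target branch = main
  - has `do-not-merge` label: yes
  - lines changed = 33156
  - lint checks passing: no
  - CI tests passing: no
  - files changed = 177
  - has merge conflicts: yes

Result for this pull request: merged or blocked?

Blocked

Atomic conditions:
  lines changed between 21710 and 24279: 33156 in [21710, 24279] is false
  target branch ∈ {develop, hotfix, main}: main is in the set → true
  NOT targets protected branch: no → true
  approvals ≤ 1: 0 ≤ 1 is true
  NOT CI tests passing: no → true
  NOT CODEOWNER approved: yes → false
  PR age < 427 hours: 128 < 427 is true
  coverage delta ≤ 41.6%: 49.4 ≤ 41.6 is false
  files changed = 394: 177 == 394 is false
  has `do-not-merge` label: yes → true
  has merge conflicts: yes → true
  CODEOWNER approved: yes → true
  lint checks passing: no → false
  coverage delta < 90.4%: 49.4 < 90.4 is true
  targets protected branch: no → false
  lines changed < 41802: 33156 < 41802 is true
  files changed > 218: 177 > 218 is false
  target branch = hotfix: main == hotfix is false
  lines changed ≥ 9913: 33156 ≥ 9913 is true
  target branch ∈ {hotfix, release}: main is not in the set → false
Combine:
[1] false OR true OR true = true
[2] true OR true = true
[3.2] NOT true = false
[3] false OR false OR false = false
[4] false OR true OR true = true
[5] true OR false OR true = true
[6] false OR true OR true = true
[7] false OR true OR false = true
[8] true OR false = true
[root] true AND true AND false AND true AND true AND true AND true AND true = false
Overall: false → blocked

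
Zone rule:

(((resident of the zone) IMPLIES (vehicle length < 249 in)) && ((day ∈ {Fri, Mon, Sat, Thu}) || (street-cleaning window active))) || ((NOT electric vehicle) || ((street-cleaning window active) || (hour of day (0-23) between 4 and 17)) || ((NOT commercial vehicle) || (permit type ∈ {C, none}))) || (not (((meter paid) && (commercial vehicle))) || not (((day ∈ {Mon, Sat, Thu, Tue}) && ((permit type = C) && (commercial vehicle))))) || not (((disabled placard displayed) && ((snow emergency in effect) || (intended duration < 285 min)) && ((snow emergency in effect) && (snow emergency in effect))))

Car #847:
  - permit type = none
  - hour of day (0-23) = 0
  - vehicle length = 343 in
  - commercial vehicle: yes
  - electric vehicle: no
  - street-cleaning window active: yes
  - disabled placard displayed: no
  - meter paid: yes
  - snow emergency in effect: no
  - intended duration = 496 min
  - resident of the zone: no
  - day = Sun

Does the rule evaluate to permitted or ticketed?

Permitted

Atomic conditions:
  resident of the zone: no → false
  vehicle length < 249 in: 343 < 249 is false
  day ∈ {Fri, Mon, Sat, Thu}: Sun is not in the set → false
  street-cleaning window active: yes → true
  NOT electric vehicle: no → true
  hour of day (0-23) between 4 and 17: 0 in [4, 17] is false
  NOT commercial vehicle: yes → false
  permit type ∈ {C, none}: none is in the set → true
  meter paid: yes → true
  commercial vehicle: yes → true
  day ∈ {Mon, Sat, Thu, Tue}: Sun is not in the set → false
  permit type = C: none == C is false
  disabled placard displayed: no → false
  snow emergency in effect: no → false
  intended duration < 285 min: 496 < 285 is false
Combine:
[1.1] false → false (antecedent false ⇒ implication holds) = true
[1.2] false OR true = true
[1] true AND true = true
[2.2] true OR false = true
[2.3] false OR true = true
[2] true OR true OR true = true
[3.1.1] true AND true = true
[3.1] NOT true = false
[3.2.1.2] false AND true = false
[3.2.1] false AND false = false
[3.2] NOT false = true
[3] false OR true = true
[4.1.2] false OR false = false
[4.1.3] false AND false = false
[4.1] false AND false AND false = false
[4] NOT false = true
[root] true OR true OR true OR true = true
Overall: true → permitted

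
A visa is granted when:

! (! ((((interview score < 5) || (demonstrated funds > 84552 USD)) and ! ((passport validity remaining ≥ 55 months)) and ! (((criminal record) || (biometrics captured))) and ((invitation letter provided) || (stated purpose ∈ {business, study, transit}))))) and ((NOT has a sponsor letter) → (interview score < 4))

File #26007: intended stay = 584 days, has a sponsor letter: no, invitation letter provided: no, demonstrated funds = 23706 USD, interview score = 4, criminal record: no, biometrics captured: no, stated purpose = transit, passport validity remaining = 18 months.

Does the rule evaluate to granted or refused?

Atomic conditions:
  interview score < 5: 4 < 5 is true
  demonstrated funds > 84552 USD: 23706 > 84552 is false
  passport validity remaining ≥ 55 months: 18 ≥ 55 is false
  criminal record: no → false
  biometrics captured: no → false
  invitation letter provided: no → false
  stated purpose ∈ {business, study, transit}: transit is in the set → true
  NOT has a sponsor letter: no → true
  interview score < 4: 4 < 4 is false
Combine:
[1.1.1.1] true OR false = true
[1.1.1.2] NOT false = true
[1.1.1.3.1] false OR false = false
[1.1.1.3] NOT false = true
[1.1.1.4] false OR true = true
[1.1.1] true AND true AND true AND true = true
[1.1] NOT true = false
[1] NOT false = true
[2] true → false = false
[root] true AND false = false
Overall: false → refused

Refused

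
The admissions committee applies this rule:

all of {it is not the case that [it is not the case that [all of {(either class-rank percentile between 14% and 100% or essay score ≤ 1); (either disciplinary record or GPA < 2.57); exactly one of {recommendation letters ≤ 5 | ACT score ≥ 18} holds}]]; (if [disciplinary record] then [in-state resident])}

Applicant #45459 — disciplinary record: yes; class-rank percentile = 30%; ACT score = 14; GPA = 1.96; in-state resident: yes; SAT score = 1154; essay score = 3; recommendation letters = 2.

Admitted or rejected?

Atomic conditions:
  class-rank percentile between 14% and 100%: 30 in [14, 100] is true
  essay score ≤ 1: 3 ≤ 1 is false
  disciplinary record: yes → true
  GPA < 2.57: 1.96 < 2.57 is true
  recommendation letters ≤ 5: 2 ≤ 5 is true
  ACT score ≥ 18: 14 ≥ 18 is false
  in-state resident: yes → true
Combine:
[1.1.1.1] true OR false = true
[1.1.1.2] true OR true = true
[1.1.1.3] exactly-one(true, false) = true
[1.1.1] true AND true AND true = true
[1.1] NOT true = false
[1] NOT false = true
[2] true → true = true
[root] true AND true = true
Overall: true → admitted

Admitted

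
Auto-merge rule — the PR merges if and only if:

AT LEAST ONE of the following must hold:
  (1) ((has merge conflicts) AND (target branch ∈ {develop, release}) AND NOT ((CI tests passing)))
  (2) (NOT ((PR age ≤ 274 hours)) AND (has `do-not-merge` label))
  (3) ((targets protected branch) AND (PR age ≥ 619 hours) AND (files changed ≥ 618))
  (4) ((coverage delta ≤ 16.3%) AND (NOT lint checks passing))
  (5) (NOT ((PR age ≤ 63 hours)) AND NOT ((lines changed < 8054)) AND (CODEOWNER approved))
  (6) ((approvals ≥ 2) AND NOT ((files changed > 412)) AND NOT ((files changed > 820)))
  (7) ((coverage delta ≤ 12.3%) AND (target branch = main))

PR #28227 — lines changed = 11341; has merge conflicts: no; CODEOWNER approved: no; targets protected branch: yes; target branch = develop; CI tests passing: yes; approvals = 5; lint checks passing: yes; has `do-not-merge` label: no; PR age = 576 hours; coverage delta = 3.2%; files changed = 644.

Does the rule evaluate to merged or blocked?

Blocked

Atomic conditions:
  has merge conflicts: no → false
  target branch ∈ {develop, release}: develop is in the set → true
  CI tests passing: yes → true
  PR age ≤ 274 hours: 576 ≤ 274 is false
  has `do-not-merge` label: no → false
  targets protected branch: yes → true
  PR age ≥ 619 hours: 576 ≥ 619 is false
  files changed ≥ 618: 644 ≥ 618 is true
  coverage delta ≤ 16.3%: 3.2 ≤ 16.3 is true
  NOT lint checks passing: yes → false
  PR age ≤ 63 hours: 576 ≤ 63 is false
  lines changed < 8054: 11341 < 8054 is false
  CODEOWNER approved: no → false
  approvals ≥ 2: 5 ≥ 2 is true
  files changed > 412: 644 > 412 is true
  files changed > 820: 644 > 820 is false
  coverage delta ≤ 12.3%: 3.2 ≤ 12.3 is true
  target branch = main: develop == main is false
Combine:
[1.3] NOT true = false
[1] false AND true AND false = false
[2.1] NOT false = true
[2] true AND false = false
[3] true AND false AND true = false
[4] true AND false = false
[5.1] NOT false = true
[5.2] NOT false = true
[5] true AND true AND false = false
[6.2] NOT true = false
[6.3] NOT false = true
[6] true AND false AND true = false
[7] true AND false = false
[root] false OR false OR false OR false OR false OR false OR false = false
Overall: false → blocked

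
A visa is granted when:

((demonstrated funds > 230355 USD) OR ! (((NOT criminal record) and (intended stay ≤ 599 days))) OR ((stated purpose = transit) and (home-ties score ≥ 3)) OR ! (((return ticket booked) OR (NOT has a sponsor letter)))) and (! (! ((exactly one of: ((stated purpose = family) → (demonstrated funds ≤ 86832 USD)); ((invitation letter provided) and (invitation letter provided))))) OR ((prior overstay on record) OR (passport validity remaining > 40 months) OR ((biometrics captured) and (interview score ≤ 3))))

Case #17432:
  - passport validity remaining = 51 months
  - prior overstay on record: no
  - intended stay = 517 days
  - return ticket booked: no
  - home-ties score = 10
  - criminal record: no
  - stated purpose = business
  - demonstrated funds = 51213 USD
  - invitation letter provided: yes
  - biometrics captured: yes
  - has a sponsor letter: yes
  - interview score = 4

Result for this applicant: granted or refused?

Granted

Atomic conditions:
  demonstrated funds > 230355 USD: 51213 > 230355 is false
  NOT criminal record: no → true
  intended stay ≤ 599 days: 517 ≤ 599 is true
  stated purpose = transit: business == transit is false
  home-ties score ≥ 3: 10 ≥ 3 is true
  return ticket booked: no → false
  NOT has a sponsor letter: yes → false
  stated purpose = family: business == family is false
  demonstrated funds ≤ 86832 USD: 51213 ≤ 86832 is true
  invitation letter provided: yes → true
  prior overstay on record: no → false
  passport validity remaining > 40 months: 51 > 40 is true
  biometrics captured: yes → true
  interview score ≤ 3: 4 ≤ 3 is false
Combine:
[1.2.1] true AND true = true
[1.2] NOT true = false
[1.3] false AND true = false
[1.4.1] false OR false = false
[1.4] NOT false = true
[1] false OR false OR false OR true = true
[2.1.1.1.1] false → true (antecedent false ⇒ implication holds) = true
[2.1.1.1.2] true AND true = true
[2.1.1.1] exactly-one(true, true) = false
[2.1.1] NOT false = true
[2.1] NOT true = false
[2.2.3] true AND false = false
[2.2] false OR true OR false = true
[2] false OR true = true
[root] true AND true = true
Overall: true → granted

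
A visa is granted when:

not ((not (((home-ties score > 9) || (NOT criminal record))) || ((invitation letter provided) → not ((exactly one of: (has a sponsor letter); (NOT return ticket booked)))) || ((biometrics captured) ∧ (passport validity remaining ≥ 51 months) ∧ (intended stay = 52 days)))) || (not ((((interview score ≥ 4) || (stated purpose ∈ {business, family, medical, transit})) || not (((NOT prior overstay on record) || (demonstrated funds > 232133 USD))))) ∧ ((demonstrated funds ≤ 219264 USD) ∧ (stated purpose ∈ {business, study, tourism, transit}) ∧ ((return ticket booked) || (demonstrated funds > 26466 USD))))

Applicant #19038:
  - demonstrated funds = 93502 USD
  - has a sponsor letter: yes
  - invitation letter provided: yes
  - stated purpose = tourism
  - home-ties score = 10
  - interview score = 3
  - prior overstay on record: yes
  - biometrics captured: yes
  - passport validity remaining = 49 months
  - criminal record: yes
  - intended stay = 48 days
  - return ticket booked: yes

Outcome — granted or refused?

Granted

Atomic conditions:
  home-ties score > 9: 10 > 9 is true
  NOT criminal record: yes → false
  invitation letter provided: yes → true
  has a sponsor letter: yes → true
  NOT return ticket booked: yes → false
  biometrics captured: yes → true
  passport validity remaining ≥ 51 months: 49 ≥ 51 is false
  intended stay = 52 days: 48 == 52 is false
  interview score ≥ 4: 3 ≥ 4 is false
  stated purpose ∈ {business, family, medical, transit}: tourism is not in the set → false
  NOT prior overstay on record: yes → false
  demonstrated funds > 232133 USD: 93502 > 232133 is false
  demonstrated funds ≤ 219264 USD: 93502 ≤ 219264 is true
  stated purpose ∈ {business, study, tourism, transit}: tourism is in the set → true
  return ticket booked: yes → true
  demonstrated funds > 26466 USD: 93502 > 26466 is true
Combine:
[1.1.1.1] true OR false = true
[1.1.1] NOT true = false
[1.1.2.2.1] exactly-one(true, false) = true
[1.1.2.2] NOT true = false
[1.1.2] true → false = false
[1.1.3] true AND false AND false = false
[1.1] false OR false OR false = false
[1] NOT false = true
[2.1.1.1] false OR false = false
[2.1.1.2.1] false OR false = false
[2.1.1.2] NOT false = true
[2.1.1] false OR true = true
[2.1] NOT true = false
[2.2.3] true OR true = true
[2.2] true AND true AND true = true
[2] false AND true = false
[root] true OR false = true
Overall: true → granted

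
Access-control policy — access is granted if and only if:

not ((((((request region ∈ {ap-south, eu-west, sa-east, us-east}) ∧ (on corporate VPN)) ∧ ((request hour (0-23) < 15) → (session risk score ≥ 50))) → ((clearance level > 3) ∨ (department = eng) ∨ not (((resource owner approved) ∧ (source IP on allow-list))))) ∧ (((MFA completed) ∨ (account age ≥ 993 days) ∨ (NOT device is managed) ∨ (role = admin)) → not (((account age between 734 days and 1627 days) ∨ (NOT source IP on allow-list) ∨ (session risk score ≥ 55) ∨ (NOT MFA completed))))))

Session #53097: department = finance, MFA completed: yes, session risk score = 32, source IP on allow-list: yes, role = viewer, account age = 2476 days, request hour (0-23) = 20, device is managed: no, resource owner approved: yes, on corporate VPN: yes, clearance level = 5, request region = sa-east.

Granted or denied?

Denied

Atomic conditions:
  request region ∈ {ap-south, eu-west, sa-east, us-east}: sa-east is in the set → true
  on corporate VPN: yes → true
  request hour (0-23) < 15: 20 < 15 is false
  session risk score ≥ 50: 32 ≥ 50 is false
  clearance level > 3: 5 > 3 is true
  department = eng: finance == eng is false
  resource owner approved: yes → true
  source IP on allow-list: yes → true
  MFA completed: yes → true
  account age ≥ 993 days: 2476 ≥ 993 is true
  NOT device is managed: no → true
  role = admin: viewer == admin is false
  account age between 734 days and 1627 days: 2476 in [734, 1627] is false
  NOT source IP on allow-list: yes → false
  session risk score ≥ 55: 32 ≥ 55 is false
  NOT MFA completed: yes → false
Combine:
[1.1.1.1] true AND true = true
[1.1.1.2] false → false (antecedent false ⇒ implication holds) = true
[1.1.1] true AND true = true
[1.1.2.3.1] true AND true = true
[1.1.2.3] NOT true = false
[1.1.2] true OR false OR false = true
[1.1] true → true = true
[1.2.1] true OR true OR true OR false = true
[1.2.2.1] false OR false OR false OR false = false
[1.2.2] NOT false = true
[1.2] true → true = true
[1] true AND true = true
[root] NOT true = false
Overall: false → denied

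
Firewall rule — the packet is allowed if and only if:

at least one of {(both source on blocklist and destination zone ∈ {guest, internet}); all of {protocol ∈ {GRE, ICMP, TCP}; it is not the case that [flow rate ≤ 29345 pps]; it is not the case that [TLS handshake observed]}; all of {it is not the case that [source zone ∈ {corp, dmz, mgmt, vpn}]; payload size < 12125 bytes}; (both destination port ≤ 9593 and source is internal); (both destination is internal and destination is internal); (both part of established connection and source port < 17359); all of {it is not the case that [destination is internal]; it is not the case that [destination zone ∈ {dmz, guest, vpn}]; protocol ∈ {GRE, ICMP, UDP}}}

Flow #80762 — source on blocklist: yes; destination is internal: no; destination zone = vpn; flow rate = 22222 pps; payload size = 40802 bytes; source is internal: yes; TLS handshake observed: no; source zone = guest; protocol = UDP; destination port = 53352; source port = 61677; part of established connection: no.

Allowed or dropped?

Dropped

Atomic conditions:
  source on blocklist: yes → true
  destination zone ∈ {guest, internet}: vpn is not in the set → false
  protocol ∈ {GRE, ICMP, TCP}: UDP is not in the set → false
  flow rate ≤ 29345 pps: 22222 ≤ 29345 is true
  TLS handshake observed: no → false
  source zone ∈ {corp, dmz, mgmt, vpn}: guest is not in the set → false
  payload size < 12125 bytes: 40802 < 12125 is false
  destination port ≤ 9593: 53352 ≤ 9593 is false
  source is internal: yes → true
  destination is internal: no → false
  part of established connection: no → false
  source port < 17359: 61677 < 17359 is false
  destination zone ∈ {dmz, guest, vpn}: vpn is in the set → true
  protocol ∈ {GRE, ICMP, UDP}: UDP is in the set → true
Combine:
[1] true AND false = false
[2.2] NOT true = false
[2.3] NOT false = true
[2] false AND false AND true = false
[3.1] NOT false = true
[3] true AND false = false
[4] false AND true = false
[5] false AND false = false
[6] false AND false = false
[7.1] NOT false = true
[7.2] NOT true = false
[7] true AND false AND true = false
[root] false OR false OR false OR false OR false OR false OR false = false
Overall: false → dropped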